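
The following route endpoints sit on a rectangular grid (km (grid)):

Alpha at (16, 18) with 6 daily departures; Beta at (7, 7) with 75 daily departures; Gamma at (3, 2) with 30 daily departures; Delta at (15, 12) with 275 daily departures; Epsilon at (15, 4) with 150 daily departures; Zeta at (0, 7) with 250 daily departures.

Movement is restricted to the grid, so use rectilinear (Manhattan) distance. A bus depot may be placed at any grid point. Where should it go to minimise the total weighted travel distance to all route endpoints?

Manhattan distance separates: Σwᵢ(|x−xᵢ|+|y−yᵢ|) = Σwᵢ|x−xᵢ| + Σwᵢ|y−yᵢ|, so x and y are optimised independently as 1-D weighted medians.
Total weight W = 786; half = 393.
x-coordinate, sorted with cumulative weight:
  x=0 (Zeta, w=250) cum 250
  x=3 (Gamma, w=30) cum 280
  x=7 (Beta, w=75) cum 355
  x=15 (Delta, w=275) cum 630  ← median
  x=15 (Epsilon, w=150) cum 780
  x=16 (Alpha, w=6) cum 786
⇒ x* = 15
y-coordinate, sorted with cumulative weight:
  y=2 (Gamma, w=30) cum 30
  y=4 (Epsilon, w=150) cum 180
  y=7 (Beta, w=75) cum 255
  y=7 (Zeta, w=250) cum 505  ← median
  y=12 (Delta, w=275) cum 780
  y=18 (Alpha, w=6) cum 786
⇒ y* = 7

(15, 7)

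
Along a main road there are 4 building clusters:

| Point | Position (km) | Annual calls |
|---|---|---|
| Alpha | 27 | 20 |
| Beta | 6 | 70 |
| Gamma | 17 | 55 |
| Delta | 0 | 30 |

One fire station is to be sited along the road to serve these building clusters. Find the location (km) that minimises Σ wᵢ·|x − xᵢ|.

For a sum of weighted absolute distances on a line, the optimum is the weighted median (not the mean). Total weight W = 175; half-weight = 87.5.
Sort by position and accumulate weight:
  km 0 (Delta, w=30) → cum 30
  km 6 (Beta, w=70) → cum 100  ≥ 87.5 → median here
  km 17 (Gamma, w=55) → cum 155
  km 27 (Alpha, w=20) → cum 175
Optimal location: km 6.

x = 6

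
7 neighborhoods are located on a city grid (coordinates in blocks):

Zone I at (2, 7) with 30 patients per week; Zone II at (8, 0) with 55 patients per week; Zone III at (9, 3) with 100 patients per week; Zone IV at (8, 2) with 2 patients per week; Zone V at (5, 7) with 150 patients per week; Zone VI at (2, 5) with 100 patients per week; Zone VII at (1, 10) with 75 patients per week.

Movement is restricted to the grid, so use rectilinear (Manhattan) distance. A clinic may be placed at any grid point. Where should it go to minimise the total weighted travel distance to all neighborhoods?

(5, 5)

Manhattan distance separates: Σwᵢ(|x−xᵢ|+|y−yᵢ|) = Σwᵢ|x−xᵢ| + Σwᵢ|y−yᵢ|, so x and y are optimised independently as 1-D weighted medians.
Total weight W = 512; half = 256.
x-coordinate, sorted with cumulative weight:
  x=1 (Zone VII, w=75) cum 75
  x=2 (Zone I, w=30) cum 105
  x=2 (Zone VI, w=100) cum 205
  x=5 (Zone V, w=150) cum 355  ← median
  x=8 (Zone II, w=55) cum 410
  x=8 (Zone IV, w=2) cum 412
  x=9 (Zone III, w=100) cum 512
⇒ x* = 5
y-coordinate, sorted with cumulative weight:
  y=0 (Zone II, w=55) cum 55
  y=2 (Zone IV, w=2) cum 57
  y=3 (Zone III, w=100) cum 157
  y=5 (Zone VI, w=100) cum 257  ← median
  y=7 (Zone I, w=30) cum 287
  y=7 (Zone V, w=150) cum 437
  y=10 (Zone VII, w=75) cum 512
⇒ y* = 5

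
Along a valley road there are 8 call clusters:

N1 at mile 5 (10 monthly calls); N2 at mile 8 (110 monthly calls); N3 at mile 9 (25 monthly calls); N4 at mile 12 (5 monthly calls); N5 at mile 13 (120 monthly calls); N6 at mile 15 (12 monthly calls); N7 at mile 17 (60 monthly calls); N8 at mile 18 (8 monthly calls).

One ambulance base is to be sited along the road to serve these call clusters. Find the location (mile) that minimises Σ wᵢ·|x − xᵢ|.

For a sum of weighted absolute distances on a line, the optimum is the weighted median (not the mean). Total weight W = 350; half-weight = 175.
Sort by position and accumulate weight:
  mile 5 (N1, w=10) → cum 10
  mile 8 (N2, w=110) → cum 120
  mile 9 (N3, w=25) → cum 145
  mile 12 (N4, w=5) → cum 150
  mile 13 (N5, w=120) → cum 270  ≥ 175 → median here
  mile 15 (N6, w=12) → cum 282
  mile 17 (N7, w=60) → cum 342
  mile 18 (N8, w=8) → cum 350
Optimal location: mile 13.

x = 13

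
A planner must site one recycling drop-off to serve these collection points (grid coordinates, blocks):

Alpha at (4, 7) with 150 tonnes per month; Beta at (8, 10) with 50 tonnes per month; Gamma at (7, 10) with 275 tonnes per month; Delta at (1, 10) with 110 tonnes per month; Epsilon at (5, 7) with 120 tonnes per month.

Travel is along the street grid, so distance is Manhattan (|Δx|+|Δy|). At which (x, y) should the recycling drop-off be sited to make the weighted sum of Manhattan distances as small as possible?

(5, 10)

Manhattan distance separates: Σwᵢ(|x−xᵢ|+|y−yᵢ|) = Σwᵢ|x−xᵢ| + Σwᵢ|y−yᵢ|, so x and y are optimised independently as 1-D weighted medians.
Total weight W = 705; half = 352.5.
x-coordinate, sorted with cumulative weight:
  x=1 (Delta, w=110) cum 110
  x=4 (Alpha, w=150) cum 260
  x=5 (Epsilon, w=120) cum 380  ← median
  x=7 (Gamma, w=275) cum 655
  x=8 (Beta, w=50) cum 705
⇒ x* = 5
y-coordinate, sorted with cumulative weight:
  y=7 (Alpha, w=150) cum 150
  y=7 (Epsilon, w=120) cum 270
  y=10 (Beta, w=50) cum 320
  y=10 (Gamma, w=275) cum 595  ← median
  y=10 (Delta, w=110) cum 705
⇒ y* = 10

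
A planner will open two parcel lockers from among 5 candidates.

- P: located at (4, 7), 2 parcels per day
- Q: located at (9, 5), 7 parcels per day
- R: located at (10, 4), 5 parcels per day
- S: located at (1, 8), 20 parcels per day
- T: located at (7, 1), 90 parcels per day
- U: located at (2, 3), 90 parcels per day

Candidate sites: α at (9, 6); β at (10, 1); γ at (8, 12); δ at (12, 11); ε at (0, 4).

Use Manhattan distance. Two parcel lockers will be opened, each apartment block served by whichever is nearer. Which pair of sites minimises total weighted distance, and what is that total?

Evaluate every pair (each demand assigned to the nearer of the two):
  {β, ε}: total = 704
  {α, ε}: total = 1034
  {γ, ε}: total = 1390
  {δ, ε}: total = 1392
  {α, β}: total = 1404
  {β, γ}: total = 1458
  {β, δ}: total = 1524
  {α, γ}: total = 1764
  {α, δ}: total = 1764
  {γ, δ}: total = 2769
Best pair: {β, ε} with total 704.

{β, ε}, total 704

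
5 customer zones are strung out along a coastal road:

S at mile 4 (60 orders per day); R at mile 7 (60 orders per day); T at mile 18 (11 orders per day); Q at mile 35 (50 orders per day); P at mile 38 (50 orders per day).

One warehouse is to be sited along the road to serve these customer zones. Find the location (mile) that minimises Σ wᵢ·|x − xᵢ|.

x = 7

For a sum of weighted absolute distances on a line, the optimum is the weighted median (not the mean). Total weight W = 231; half-weight = 115.5.
Sort by position and accumulate weight:
  mile 4 (S, w=60) → cum 60
  mile 7 (R, w=60) → cum 120  ≥ 115.5 → median here
  mile 18 (T, w=11) → cum 131
  mile 35 (Q, w=50) → cum 181
  mile 38 (P, w=50) → cum 231
Optimal location: mile 7.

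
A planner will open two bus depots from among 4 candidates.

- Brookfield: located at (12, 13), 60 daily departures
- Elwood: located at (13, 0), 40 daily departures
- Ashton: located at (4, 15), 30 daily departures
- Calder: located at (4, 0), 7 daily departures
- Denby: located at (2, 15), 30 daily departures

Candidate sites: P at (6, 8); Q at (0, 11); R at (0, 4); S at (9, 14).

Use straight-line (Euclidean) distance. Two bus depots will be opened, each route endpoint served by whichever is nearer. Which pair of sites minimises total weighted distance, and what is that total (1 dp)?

Evaluate every pair (each demand assigned to the nearer of the two):
  {P, S}: total = 1037.8
  {R, S}: total = 1138.5
  {Q, S}: total = 1141.2
  {P, Q}: total = 1255.4
  {P, R}: total = 1393.7
  {Q, R}: total = 1617.5
Best pair: {P, S} with total 1037.8.

{P, S}, total 1037.8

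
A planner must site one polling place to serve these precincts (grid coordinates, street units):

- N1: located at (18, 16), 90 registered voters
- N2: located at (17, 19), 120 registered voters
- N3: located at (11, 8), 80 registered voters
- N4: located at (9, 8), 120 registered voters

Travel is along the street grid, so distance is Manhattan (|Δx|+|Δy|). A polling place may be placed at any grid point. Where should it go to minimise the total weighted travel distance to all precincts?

Manhattan distance separates: Σwᵢ(|x−xᵢ|+|y−yᵢ|) = Σwᵢ|x−xᵢ| + Σwᵢ|y−yᵢ|, so x and y are optimised independently as 1-D weighted medians.
Total weight W = 410; half = 205.
x-coordinate, sorted with cumulative weight:
  x=9 (N4, w=120) cum 120
  x=11 (N3, w=80) cum 200
  x=17 (N2, w=120) cum 320  ← median
  x=18 (N1, w=90) cum 410
⇒ x* = 17
y-coordinate, sorted with cumulative weight:
  y=8 (N3, w=80) cum 80
  y=8 (N4, w=120) cum 200
  y=16 (N1, w=90) cum 290  ← median
  y=19 (N2, w=120) cum 410
⇒ y* = 16

(17, 16)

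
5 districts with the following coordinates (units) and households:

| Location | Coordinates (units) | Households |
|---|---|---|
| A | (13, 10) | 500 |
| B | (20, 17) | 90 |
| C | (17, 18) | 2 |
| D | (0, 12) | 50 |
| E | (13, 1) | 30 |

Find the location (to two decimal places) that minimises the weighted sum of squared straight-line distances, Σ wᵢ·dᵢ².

(12.98, 10.71)

The minimiser of Σwᵢ‖p−pᵢ‖² is the weighted centroid p* = (Σwᵢpᵢ)/(Σwᵢ).
Σwᵢ = 672.
Σwᵢxᵢ = 500·13 + 90·20 + 2·17 + 50·0 + 30·13 = 8724.
Σwᵢyᵢ = 500·10 + 90·17 + 2·18 + 50·12 + 30·1 = 7196.
x* = 8724/672 = 12.98, y* = 7196/672 = 10.71.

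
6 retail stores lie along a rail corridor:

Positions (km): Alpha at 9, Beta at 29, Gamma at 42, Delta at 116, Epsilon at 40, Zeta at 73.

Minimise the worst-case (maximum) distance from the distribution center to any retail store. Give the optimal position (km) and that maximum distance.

location 62.5, max distance 53.5

The 1-center on a line is the midpoint of the two extreme points: leftmost at 9, rightmost at 116.
Optimal location = (9 + 116)/2 = 62.5; maximum distance = (116 − 9)/2 = 53.5.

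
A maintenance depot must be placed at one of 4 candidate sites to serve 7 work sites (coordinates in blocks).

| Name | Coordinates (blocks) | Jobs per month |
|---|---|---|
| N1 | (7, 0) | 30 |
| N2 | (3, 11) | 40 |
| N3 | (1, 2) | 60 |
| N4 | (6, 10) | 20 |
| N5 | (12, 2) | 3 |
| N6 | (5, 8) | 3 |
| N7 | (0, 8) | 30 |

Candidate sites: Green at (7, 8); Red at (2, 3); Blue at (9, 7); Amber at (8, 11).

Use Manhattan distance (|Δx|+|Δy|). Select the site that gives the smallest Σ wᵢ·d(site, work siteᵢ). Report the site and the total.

Red, total 1207 blocks

Total weighted distance at each candidate:
  Green (7, 8): total = 1549
  Red (2, 3): total = 1207
  Blue (9, 7): total = 1909
  Amber (8, 11): total = 1967
Minimum is at Red with total 1207 blocks.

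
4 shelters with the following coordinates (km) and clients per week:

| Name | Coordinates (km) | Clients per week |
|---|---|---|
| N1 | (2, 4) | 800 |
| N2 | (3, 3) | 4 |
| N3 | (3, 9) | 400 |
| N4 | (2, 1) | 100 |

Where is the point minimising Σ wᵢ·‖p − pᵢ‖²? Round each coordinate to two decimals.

The minimiser of Σwᵢ‖p−pᵢ‖² is the weighted centroid p* = (Σwᵢpᵢ)/(Σwᵢ).
Σwᵢ = 1304.
Σwᵢxᵢ = 800·2 + 4·3 + 400·3 + 100·2 = 3012.
Σwᵢyᵢ = 800·4 + 4·3 + 400·9 + 100·1 = 6912.
x* = 3012/1304 = 2.31, y* = 6912/1304 = 5.30.

(2.31, 5.30)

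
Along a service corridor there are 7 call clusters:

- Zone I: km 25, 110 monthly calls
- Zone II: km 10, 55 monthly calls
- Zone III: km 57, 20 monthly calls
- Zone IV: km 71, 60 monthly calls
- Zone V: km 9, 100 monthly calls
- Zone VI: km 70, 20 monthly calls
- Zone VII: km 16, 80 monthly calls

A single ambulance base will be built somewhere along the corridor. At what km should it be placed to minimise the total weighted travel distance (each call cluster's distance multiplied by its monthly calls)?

For a sum of weighted absolute distances on a line, the optimum is the weighted median (not the mean). Total weight W = 445; half-weight = 222.5.
Sort by position and accumulate weight:
  km 9 (Zone V, w=100) → cum 100
  km 10 (Zone II, w=55) → cum 155
  km 16 (Zone VII, w=80) → cum 235  ≥ 222.5 → median here
  km 25 (Zone I, w=110) → cum 345
  km 57 (Zone III, w=20) → cum 365
  km 70 (Zone VI, w=20) → cum 385
  km 71 (Zone IV, w=60) → cum 445
Optimal location: km 16.

x = 16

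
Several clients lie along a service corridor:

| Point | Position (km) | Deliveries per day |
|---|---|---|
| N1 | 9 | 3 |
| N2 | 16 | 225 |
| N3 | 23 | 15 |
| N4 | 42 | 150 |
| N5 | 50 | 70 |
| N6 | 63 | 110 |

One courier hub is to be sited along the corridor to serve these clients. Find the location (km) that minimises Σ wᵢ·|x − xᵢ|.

For a sum of weighted absolute distances on a line, the optimum is the weighted median (not the mean). Total weight W = 573; half-weight = 286.5.
Sort by position and accumulate weight:
  km 9 (N1, w=3) → cum 3
  km 16 (N2, w=225) → cum 228
  km 23 (N3, w=15) → cum 243
  km 42 (N4, w=150) → cum 393  ≥ 286.5 → median here
  km 50 (N5, w=70) → cum 463
  km 63 (N6, w=110) → cum 573
Optimal location: km 42.

x = 42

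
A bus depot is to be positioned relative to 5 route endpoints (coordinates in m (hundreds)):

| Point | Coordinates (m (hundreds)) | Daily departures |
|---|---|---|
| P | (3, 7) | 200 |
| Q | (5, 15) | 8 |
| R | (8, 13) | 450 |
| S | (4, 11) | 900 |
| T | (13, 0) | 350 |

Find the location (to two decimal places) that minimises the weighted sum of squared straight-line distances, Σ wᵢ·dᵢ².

The minimiser of Σwᵢ‖p−pᵢ‖² is the weighted centroid p* = (Σwᵢpᵢ)/(Σwᵢ).
Σwᵢ = 1908.
Σwᵢxᵢ = 200·3 + 8·5 + 450·8 + 900·4 + 350·13 = 12390.
Σwᵢyᵢ = 200·7 + 8·15 + 450·13 + 900·11 + 350·0 = 17270.
x* = 12390/1908 = 6.49, y* = 17270/1908 = 9.05.

(6.49, 9.05)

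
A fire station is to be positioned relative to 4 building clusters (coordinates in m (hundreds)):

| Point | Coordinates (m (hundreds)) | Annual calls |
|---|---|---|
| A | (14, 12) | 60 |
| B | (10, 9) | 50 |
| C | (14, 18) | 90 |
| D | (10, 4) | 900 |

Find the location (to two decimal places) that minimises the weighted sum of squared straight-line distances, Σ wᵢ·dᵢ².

(10.55, 5.81)

The minimiser of Σwᵢ‖p−pᵢ‖² is the weighted centroid p* = (Σwᵢpᵢ)/(Σwᵢ).
Σwᵢ = 1100.
Σwᵢxᵢ = 60·14 + 50·10 + 90·14 + 900·10 = 11600.
Σwᵢyᵢ = 60·12 + 50·9 + 90·18 + 900·4 = 6390.
x* = 11600/1100 = 10.55, y* = 6390/1100 = 5.81.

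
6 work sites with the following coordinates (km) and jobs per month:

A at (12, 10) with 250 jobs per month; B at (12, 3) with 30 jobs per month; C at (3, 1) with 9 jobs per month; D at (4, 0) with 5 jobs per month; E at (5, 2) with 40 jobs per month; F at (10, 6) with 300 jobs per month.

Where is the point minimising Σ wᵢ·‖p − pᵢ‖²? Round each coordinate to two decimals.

The minimiser of Σwᵢ‖p−pᵢ‖² is the weighted centroid p* = (Σwᵢpᵢ)/(Σwᵢ).
Σwᵢ = 634.
Σwᵢxᵢ = 250·12 + 30·12 + 9·3 + 5·4 + 40·5 + 300·10 = 6607.
Σwᵢyᵢ = 250·10 + 30·3 + 9·1 + 5·0 + 40·2 + 300·6 = 4479.
x* = 6607/634 = 10.42, y* = 4479/634 = 7.06.

(10.42, 7.06)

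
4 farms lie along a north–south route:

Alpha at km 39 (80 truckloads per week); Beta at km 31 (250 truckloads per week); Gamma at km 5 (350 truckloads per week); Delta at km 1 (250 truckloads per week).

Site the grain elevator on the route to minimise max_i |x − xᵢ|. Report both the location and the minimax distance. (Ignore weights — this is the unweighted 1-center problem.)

The 1-center on a line is the midpoint of the two extreme points: leftmost at 1, rightmost at 39.
Optimal location = (1 + 39)/2 = 20; maximum distance = (39 − 1)/2 = 19.

location 20, max distance 19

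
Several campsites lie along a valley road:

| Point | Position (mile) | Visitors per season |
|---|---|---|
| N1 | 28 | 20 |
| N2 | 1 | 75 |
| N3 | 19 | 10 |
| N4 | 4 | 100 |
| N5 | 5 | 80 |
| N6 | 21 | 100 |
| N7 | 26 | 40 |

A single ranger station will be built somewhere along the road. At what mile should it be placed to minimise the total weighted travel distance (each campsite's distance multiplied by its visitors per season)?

x = 5

For a sum of weighted absolute distances on a line, the optimum is the weighted median (not the mean). Total weight W = 425; half-weight = 212.5.
Sort by position and accumulate weight:
  mile 1 (N2, w=75) → cum 75
  mile 4 (N4, w=100) → cum 175
  mile 5 (N5, w=80) → cum 255  ≥ 212.5 → median here
  mile 19 (N3, w=10) → cum 265
  mile 21 (N6, w=100) → cum 365
  mile 26 (N7, w=40) → cum 405
  mile 28 (N1, w=20) → cum 425
Optimal location: mile 5.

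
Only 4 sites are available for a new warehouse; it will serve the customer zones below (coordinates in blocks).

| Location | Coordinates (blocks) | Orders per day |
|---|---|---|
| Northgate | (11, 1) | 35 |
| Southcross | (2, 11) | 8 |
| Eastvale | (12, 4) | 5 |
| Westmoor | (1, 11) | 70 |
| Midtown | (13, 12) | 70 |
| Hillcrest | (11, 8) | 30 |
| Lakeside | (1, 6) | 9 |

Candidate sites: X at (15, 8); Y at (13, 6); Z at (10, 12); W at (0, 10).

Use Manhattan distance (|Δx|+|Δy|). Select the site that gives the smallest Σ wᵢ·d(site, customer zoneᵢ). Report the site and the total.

Z, total 1737 blocks

Total weighted distance at each candidate:
  X (15, 8): total = 2422
  Y (13, 6): total = 2226
  Z (10, 12): total = 1737
  W (0, 10): total = 2439
Minimum is at Z with total 1737 blocks.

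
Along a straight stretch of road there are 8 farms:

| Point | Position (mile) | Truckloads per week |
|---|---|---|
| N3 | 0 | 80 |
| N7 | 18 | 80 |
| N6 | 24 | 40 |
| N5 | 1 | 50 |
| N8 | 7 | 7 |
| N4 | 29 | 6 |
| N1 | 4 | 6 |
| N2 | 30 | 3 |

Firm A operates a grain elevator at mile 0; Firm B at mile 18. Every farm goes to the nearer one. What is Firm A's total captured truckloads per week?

The indifferent point is the midpoint (0+18)/2 = 9; farms left of it (closer to Firm A at 0) go to Firm A, those right go to Firm B.
  N3 at 0 (w=80) → Firm A
  N5 at 1 (w=50) → Firm A
  N1 at 4 (w=6) → Firm A
  N8 at 7 (w=7) → Firm A
  N7 at 18 (w=80) → Firm B
  N6 at 24 (w=40) → Firm B
  N4 at 29 (w=6) → Firm B
  N2 at 30 (w=3) → Firm B
Firm A captures 143; Firm B captures 129.

143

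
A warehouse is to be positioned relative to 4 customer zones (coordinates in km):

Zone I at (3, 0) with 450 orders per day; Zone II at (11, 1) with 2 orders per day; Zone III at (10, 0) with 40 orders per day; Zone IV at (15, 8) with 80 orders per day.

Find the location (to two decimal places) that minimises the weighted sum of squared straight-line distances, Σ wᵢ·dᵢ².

(5.20, 1.12)

The minimiser of Σwᵢ‖p−pᵢ‖² is the weighted centroid p* = (Σwᵢpᵢ)/(Σwᵢ).
Σwᵢ = 572.
Σwᵢxᵢ = 450·3 + 2·11 + 40·10 + 80·15 = 2972.
Σwᵢyᵢ = 450·0 + 2·1 + 40·0 + 80·8 = 642.
x* = 2972/572 = 5.20, y* = 642/572 = 1.12.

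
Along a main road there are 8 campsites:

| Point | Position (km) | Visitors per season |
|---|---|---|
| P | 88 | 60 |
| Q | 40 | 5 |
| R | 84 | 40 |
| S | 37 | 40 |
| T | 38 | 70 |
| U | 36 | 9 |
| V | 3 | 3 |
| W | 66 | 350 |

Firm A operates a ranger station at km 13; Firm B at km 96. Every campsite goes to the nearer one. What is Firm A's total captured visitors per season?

127

The indifferent point is the midpoint (13+96)/2 = 54.5; campsites left of it (closer to Firm A at 13) go to Firm A, those right go to Firm B.
  V at 3 (w=3) → Firm A
  U at 36 (w=9) → Firm A
  S at 37 (w=40) → Firm A
  T at 38 (w=70) → Firm A
  Q at 40 (w=5) → Firm A
  W at 66 (w=350) → Firm B
  R at 84 (w=40) → Firm B
  P at 88 (w=60) → Firm B
Firm A captures 127; Firm B captures 450.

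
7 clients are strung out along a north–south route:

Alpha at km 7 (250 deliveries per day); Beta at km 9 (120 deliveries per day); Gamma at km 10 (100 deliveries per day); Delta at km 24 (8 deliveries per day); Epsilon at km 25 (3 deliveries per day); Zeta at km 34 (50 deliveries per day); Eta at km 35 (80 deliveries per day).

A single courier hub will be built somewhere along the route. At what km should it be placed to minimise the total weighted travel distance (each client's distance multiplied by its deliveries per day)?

For a sum of weighted absolute distances on a line, the optimum is the weighted median (not the mean). Total weight W = 611; half-weight = 305.5.
Sort by position and accumulate weight:
  km 7 (Alpha, w=250) → cum 250
  km 9 (Beta, w=120) → cum 370  ≥ 305.5 → median here
  km 10 (Gamma, w=100) → cum 470
  km 24 (Delta, w=8) → cum 478
  km 25 (Epsilon, w=3) → cum 481
  km 34 (Zeta, w=50) → cum 531
  km 35 (Eta, w=80) → cum 611
Optimal location: km 9.

x = 9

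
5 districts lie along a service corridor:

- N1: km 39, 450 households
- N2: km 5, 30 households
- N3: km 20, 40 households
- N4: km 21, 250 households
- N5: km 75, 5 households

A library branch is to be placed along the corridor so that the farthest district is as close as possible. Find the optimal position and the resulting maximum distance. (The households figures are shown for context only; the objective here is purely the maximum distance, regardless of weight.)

location 40, max distance 35

The 1-center on a line is the midpoint of the two extreme points: leftmost at 5, rightmost at 75.
Optimal location = (5 + 75)/2 = 40; maximum distance = (75 − 5)/2 = 35.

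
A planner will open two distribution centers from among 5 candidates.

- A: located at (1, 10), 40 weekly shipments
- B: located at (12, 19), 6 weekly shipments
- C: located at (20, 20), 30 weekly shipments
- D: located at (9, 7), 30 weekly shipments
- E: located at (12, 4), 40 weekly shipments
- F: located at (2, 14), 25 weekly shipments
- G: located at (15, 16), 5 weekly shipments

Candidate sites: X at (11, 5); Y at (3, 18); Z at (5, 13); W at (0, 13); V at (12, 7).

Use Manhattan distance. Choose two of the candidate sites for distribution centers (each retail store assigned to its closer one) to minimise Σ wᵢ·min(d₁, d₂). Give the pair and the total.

Evaluate every pair (each demand assigned to the nearer of the two):
  {W, V}: total = 1207
  {X, W}: total = 1320
  {Z, V}: total = 1352
  {X, Z}: total = 1383
  {X, Y}: total = 1425
  {Y, V}: total = 1425
  {X, V}: total = 1917
  {Z, W}: total = 1978
  {Y, Z}: total = 2015
  {Y, W}: total = 2225
Best pair: {W, V} with total 1207.

{W, V}, total 1207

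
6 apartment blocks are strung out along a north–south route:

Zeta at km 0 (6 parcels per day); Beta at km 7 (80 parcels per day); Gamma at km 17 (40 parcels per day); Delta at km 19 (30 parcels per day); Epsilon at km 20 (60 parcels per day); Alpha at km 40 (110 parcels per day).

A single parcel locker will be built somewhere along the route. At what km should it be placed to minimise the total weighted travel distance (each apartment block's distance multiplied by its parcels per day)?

For a sum of weighted absolute distances on a line, the optimum is the weighted median (not the mean). Total weight W = 326; half-weight = 163.
Sort by position and accumulate weight:
  km 0 (Zeta, w=6) → cum 6
  km 7 (Beta, w=80) → cum 86
  km 17 (Gamma, w=40) → cum 126
  km 19 (Delta, w=30) → cum 156
  km 20 (Epsilon, w=60) → cum 216  ≥ 163 → median here
  km 40 (Alpha, w=110) → cum 326
Optimal location: km 20.

x = 20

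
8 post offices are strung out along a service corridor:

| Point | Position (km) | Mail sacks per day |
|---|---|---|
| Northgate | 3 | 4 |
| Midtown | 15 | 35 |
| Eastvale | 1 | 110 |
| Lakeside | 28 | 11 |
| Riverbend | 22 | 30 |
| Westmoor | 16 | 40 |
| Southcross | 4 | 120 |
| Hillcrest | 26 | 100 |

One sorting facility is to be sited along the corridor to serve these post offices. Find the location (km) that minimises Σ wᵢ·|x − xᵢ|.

For a sum of weighted absolute distances on a line, the optimum is the weighted median (not the mean). Total weight W = 450; half-weight = 225.
Sort by position and accumulate weight:
  km 1 (Eastvale, w=110) → cum 110
  km 3 (Northgate, w=4) → cum 114
  km 4 (Southcross, w=120) → cum 234  ≥ 225 → median here
  km 15 (Midtown, w=35) → cum 269
  km 16 (Westmoor, w=40) → cum 309
  km 22 (Riverbend, w=30) → cum 339
  km 26 (Hillcrest, w=100) → cum 439
  km 28 (Lakeside, w=11) → cum 450
Optimal location: km 4.

x = 4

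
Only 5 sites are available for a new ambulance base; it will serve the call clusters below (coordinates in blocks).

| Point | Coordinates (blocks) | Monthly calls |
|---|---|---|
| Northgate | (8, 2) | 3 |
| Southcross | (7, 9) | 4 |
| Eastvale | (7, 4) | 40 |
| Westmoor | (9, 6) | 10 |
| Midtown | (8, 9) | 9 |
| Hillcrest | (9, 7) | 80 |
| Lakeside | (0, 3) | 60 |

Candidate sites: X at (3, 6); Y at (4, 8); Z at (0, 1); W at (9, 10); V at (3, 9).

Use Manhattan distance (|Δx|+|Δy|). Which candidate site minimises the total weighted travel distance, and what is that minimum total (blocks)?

Total weighted distance at each candidate:
  X (3, 6): total = 1347
  Y (4, 8): total = 1461
  Z (0, 1): total = 2091
  W (9, 10): total = 1617
  V (3, 9): total = 1727
Minimum is at X with total 1347 blocks.

X, total 1347 blocks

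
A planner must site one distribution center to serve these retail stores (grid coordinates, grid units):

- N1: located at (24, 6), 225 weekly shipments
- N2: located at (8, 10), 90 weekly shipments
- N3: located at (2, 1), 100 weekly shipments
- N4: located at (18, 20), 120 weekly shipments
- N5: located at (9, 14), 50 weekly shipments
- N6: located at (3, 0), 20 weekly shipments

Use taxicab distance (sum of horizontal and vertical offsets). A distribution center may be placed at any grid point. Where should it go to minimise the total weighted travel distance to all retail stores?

(18, 6)

Manhattan distance separates: Σwᵢ(|x−xᵢ|+|y−yᵢ|) = Σwᵢ|x−xᵢ| + Σwᵢ|y−yᵢ|, so x and y are optimised independently as 1-D weighted medians.
Total weight W = 605; half = 302.5.
x-coordinate, sorted with cumulative weight:
  x=2 (N3, w=100) cum 100
  x=3 (N6, w=20) cum 120
  x=8 (N2, w=90) cum 210
  x=9 (N5, w=50) cum 260
  x=18 (N4, w=120) cum 380  ← median
  x=24 (N1, w=225) cum 605
⇒ x* = 18
y-coordinate, sorted with cumulative weight:
  y=0 (N6, w=20) cum 20
  y=1 (N3, w=100) cum 120
  y=6 (N1, w=225) cum 345  ← median
  y=10 (N2, w=90) cum 435
  y=14 (N5, w=50) cum 485
  y=20 (N4, w=120) cum 605
⇒ y* = 6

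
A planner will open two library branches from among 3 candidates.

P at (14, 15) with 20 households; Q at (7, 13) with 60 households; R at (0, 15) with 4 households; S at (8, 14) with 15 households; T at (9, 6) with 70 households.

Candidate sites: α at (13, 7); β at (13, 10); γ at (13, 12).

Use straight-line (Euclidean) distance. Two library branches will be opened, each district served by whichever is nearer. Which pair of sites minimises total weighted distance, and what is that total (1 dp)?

{α, γ}, total 851.0

Evaluate every pair (each demand assigned to the nearer of the two):
  {α, γ}: total = 851.0
  {α, β}: total = 944.9
  {β, γ}: total = 958.3
Best pair: {α, γ} with total 851.0.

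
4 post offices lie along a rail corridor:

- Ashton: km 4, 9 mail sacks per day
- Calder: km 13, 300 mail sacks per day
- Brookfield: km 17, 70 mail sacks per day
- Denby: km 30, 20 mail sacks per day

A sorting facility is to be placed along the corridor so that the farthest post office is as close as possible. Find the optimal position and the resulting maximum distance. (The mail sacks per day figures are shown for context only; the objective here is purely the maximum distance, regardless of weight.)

The 1-center on a line is the midpoint of the two extreme points: leftmost at 4, rightmost at 30.
Optimal location = (4 + 30)/2 = 17; maximum distance = (30 − 4)/2 = 13.

location 17, max distance 13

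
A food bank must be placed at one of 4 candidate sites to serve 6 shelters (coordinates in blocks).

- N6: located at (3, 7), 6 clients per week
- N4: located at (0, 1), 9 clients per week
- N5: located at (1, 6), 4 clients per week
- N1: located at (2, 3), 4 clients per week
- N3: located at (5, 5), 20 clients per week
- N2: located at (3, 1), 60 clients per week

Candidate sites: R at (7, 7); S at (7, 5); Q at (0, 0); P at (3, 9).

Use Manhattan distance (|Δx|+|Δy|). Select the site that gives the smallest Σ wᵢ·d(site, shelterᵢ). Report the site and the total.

Total weighted distance at each candidate:
  R (7, 7): total = 885
  S (7, 5): total = 711
  Q (0, 0): total = 557
  P (3, 9): total = 759
Minimum is at Q with total 557 blocks.

Q, total 557 blocks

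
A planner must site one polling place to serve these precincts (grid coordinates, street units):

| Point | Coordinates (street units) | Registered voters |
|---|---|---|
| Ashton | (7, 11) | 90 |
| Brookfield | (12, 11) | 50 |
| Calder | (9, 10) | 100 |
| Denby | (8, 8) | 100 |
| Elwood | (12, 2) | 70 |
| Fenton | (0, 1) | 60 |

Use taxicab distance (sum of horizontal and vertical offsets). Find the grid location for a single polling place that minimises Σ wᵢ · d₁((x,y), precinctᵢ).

Manhattan distance separates: Σwᵢ(|x−xᵢ|+|y−yᵢ|) = Σwᵢ|x−xᵢ| + Σwᵢ|y−yᵢ|, so x and y are optimised independently as 1-D weighted medians.
Total weight W = 470; half = 235.
x-coordinate, sorted with cumulative weight:
  x=0 (Fenton, w=60) cum 60
  x=7 (Ashton, w=90) cum 150
  x=8 (Denby, w=100) cum 250  ← median
  x=9 (Calder, w=100) cum 350
  x=12 (Brookfield, w=50) cum 400
  x=12 (Elwood, w=70) cum 470
⇒ x* = 8
y-coordinate, sorted with cumulative weight:
  y=1 (Fenton, w=60) cum 60
  y=2 (Elwood, w=70) cum 130
  y=8 (Denby, w=100) cum 230
  y=10 (Calder, w=100) cum 330  ← median
  y=11 (Ashton, w=90) cum 420
  y=11 (Brookfield, w=50) cum 470
⇒ y* = 10

(8, 10)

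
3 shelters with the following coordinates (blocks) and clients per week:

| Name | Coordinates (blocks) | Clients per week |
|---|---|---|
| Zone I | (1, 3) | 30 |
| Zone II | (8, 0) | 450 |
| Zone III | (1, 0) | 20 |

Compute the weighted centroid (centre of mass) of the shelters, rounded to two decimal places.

The minimiser of Σwᵢ‖p−pᵢ‖² is the weighted centroid p* = (Σwᵢpᵢ)/(Σwᵢ).
Σwᵢ = 500.
Σwᵢxᵢ = 30·1 + 450·8 + 20·1 = 3650.
Σwᵢyᵢ = 30·3 + 450·0 + 20·0 = 90.
x* = 3650/500 = 7.30, y* = 90/500 = 0.18.

(7.30, 0.18)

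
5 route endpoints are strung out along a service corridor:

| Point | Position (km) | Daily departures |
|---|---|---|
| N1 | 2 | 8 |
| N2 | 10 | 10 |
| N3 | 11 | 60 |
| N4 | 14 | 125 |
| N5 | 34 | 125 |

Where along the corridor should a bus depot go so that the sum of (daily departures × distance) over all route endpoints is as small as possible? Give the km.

x = 14

For a sum of weighted absolute distances on a line, the optimum is the weighted median (not the mean). Total weight W = 328; half-weight = 164.
Sort by position and accumulate weight:
  km 2 (N1, w=8) → cum 8
  km 10 (N2, w=10) → cum 18
  km 11 (N3, w=60) → cum 78
  km 14 (N4, w=125) → cum 203  ≥ 164 → median here
  km 34 (N5, w=125) → cum 328
Optimal location: km 14.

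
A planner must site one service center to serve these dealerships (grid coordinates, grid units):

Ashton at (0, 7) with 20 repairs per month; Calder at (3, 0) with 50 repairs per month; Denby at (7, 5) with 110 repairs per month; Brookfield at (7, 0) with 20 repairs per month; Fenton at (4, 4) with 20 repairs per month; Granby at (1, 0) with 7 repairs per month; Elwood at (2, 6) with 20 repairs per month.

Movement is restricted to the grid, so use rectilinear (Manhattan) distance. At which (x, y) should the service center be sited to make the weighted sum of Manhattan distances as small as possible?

(7, 5)

Manhattan distance separates: Σwᵢ(|x−xᵢ|+|y−yᵢ|) = Σwᵢ|x−xᵢ| + Σwᵢ|y−yᵢ|, so x and y are optimised independently as 1-D weighted medians.
Total weight W = 247; half = 123.5.
x-coordinate, sorted with cumulative weight:
  x=0 (Ashton, w=20) cum 20
  x=1 (Granby, w=7) cum 27
  x=2 (Elwood, w=20) cum 47
  x=3 (Calder, w=50) cum 97
  x=4 (Fenton, w=20) cum 117
  x=7 (Denby, w=110) cum 227  ← median
  x=7 (Brookfield, w=20) cum 247
⇒ x* = 7
y-coordinate, sorted with cumulative weight:
  y=0 (Calder, w=50) cum 50
  y=0 (Brookfield, w=20) cum 70
  y=0 (Granby, w=7) cum 77
  y=4 (Fenton, w=20) cum 97
  y=5 (Denby, w=110) cum 207  ← median
  y=6 (Elwood, w=20) cum 227
  y=7 (Ashton, w=20) cum 247
⇒ y* = 5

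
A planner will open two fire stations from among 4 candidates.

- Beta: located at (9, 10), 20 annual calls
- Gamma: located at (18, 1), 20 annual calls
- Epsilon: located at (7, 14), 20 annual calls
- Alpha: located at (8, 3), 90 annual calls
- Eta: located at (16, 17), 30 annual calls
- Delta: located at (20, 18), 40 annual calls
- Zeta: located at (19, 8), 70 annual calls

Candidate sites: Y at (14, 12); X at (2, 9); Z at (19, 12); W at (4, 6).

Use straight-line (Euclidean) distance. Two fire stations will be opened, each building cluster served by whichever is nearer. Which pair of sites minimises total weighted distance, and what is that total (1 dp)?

{Z, W}, total 1668.1

Evaluate every pair (each demand assigned to the nearer of the two):
  {Z, W}: total = 1668.1
  {Y, W}: total = 1886.6
  {X, Z}: total = 1965.7
  {Y, Z}: total = 2132.6
  {Y, X}: total = 2196.1
  {X, W}: total = 3359.8
Best pair: {Z, W} with total 1668.1.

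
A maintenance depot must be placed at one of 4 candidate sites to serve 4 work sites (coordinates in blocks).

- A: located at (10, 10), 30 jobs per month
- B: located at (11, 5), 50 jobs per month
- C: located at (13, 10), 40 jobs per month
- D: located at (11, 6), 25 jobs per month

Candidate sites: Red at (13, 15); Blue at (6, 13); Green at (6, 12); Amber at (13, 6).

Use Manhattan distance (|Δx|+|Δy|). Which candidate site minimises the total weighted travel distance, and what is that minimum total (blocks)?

Amber, total 570 blocks

Total weighted distance at each candidate:
  Red (13, 15): total = 1315
  Blue (6, 13): total = 1560
  Green (6, 12): total = 1415
  Amber (13, 6): total = 570
Minimum is at Amber with total 570 blocks.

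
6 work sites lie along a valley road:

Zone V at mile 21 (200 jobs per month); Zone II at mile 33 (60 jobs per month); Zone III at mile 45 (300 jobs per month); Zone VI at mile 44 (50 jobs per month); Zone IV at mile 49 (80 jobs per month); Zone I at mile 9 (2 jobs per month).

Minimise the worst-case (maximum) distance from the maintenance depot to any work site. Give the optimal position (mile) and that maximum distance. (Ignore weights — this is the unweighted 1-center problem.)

location 29, max distance 20

The 1-center on a line is the midpoint of the two extreme points: leftmost at 9, rightmost at 49.
Optimal location = (9 + 49)/2 = 29; maximum distance = (49 − 9)/2 = 20.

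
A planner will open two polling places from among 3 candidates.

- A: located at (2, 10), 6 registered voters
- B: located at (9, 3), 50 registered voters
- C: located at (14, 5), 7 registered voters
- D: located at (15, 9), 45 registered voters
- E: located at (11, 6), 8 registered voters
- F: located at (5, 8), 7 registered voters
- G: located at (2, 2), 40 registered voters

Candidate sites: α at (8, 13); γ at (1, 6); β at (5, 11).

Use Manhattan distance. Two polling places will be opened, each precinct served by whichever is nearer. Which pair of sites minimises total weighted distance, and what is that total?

{α, γ}, total 1495

Evaluate every pair (each demand assigned to the nearer of the two):
  {α, γ}: total = 1495
  {γ, β}: total = 1513
  {α, β}: total = 1748
Best pair: {α, γ} with total 1495.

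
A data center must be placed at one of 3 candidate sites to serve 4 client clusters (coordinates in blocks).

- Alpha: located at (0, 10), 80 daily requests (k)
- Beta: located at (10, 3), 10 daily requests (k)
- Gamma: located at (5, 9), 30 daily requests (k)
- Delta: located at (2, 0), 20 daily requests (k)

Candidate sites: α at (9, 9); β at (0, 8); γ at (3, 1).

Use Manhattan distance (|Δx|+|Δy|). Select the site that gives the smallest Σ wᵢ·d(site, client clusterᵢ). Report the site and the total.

Total weighted distance at each candidate:
  α (9, 9): total = 1310
  β (0, 8): total = 690
  γ (3, 1): total = 1390
Minimum is at β with total 690 blocks.

β, total 690 blocks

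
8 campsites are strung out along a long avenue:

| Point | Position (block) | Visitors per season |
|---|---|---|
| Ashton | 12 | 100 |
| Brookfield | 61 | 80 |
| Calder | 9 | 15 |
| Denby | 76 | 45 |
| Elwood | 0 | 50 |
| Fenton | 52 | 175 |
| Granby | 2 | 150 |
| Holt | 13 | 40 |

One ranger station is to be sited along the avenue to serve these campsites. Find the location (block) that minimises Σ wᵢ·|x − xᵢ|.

x = 13

For a sum of weighted absolute distances on a line, the optimum is the weighted median (not the mean). Total weight W = 655; half-weight = 327.5.
Sort by position and accumulate weight:
  block 0 (Elwood, w=50) → cum 50
  block 2 (Granby, w=150) → cum 200
  block 9 (Calder, w=15) → cum 215
  block 12 (Ashton, w=100) → cum 315
  block 13 (Holt, w=40) → cum 355  ≥ 327.5 → median here
  block 52 (Fenton, w=175) → cum 530
  block 61 (Brookfield, w=80) → cum 610
  block 76 (Denby, w=45) → cum 655
Optimal location: block 13.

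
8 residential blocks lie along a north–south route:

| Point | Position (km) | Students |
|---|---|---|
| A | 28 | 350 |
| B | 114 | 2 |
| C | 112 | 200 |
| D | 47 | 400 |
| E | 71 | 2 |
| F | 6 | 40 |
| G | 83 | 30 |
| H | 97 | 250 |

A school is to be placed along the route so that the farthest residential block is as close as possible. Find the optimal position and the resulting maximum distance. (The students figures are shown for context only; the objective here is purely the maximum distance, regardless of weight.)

The 1-center on a line is the midpoint of the two extreme points: leftmost at 6, rightmost at 114.
Optimal location = (6 + 114)/2 = 60; maximum distance = (114 − 6)/2 = 54.

location 60, max distance 54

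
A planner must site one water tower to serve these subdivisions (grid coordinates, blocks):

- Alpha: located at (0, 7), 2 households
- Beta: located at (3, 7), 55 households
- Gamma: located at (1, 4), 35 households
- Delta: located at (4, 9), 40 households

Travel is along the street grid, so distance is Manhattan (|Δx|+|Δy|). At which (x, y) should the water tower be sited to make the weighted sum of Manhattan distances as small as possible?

(3, 7)

Manhattan distance separates: Σwᵢ(|x−xᵢ|+|y−yᵢ|) = Σwᵢ|x−xᵢ| + Σwᵢ|y−yᵢ|, so x and y are optimised independently as 1-D weighted medians.
Total weight W = 132; half = 66.
x-coordinate, sorted with cumulative weight:
  x=0 (Alpha, w=2) cum 2
  x=1 (Gamma, w=35) cum 37
  x=3 (Beta, w=55) cum 92  ← median
  x=4 (Delta, w=40) cum 132
⇒ x* = 3
y-coordinate, sorted with cumulative weight:
  y=4 (Gamma, w=35) cum 35
  y=7 (Alpha, w=2) cum 37
  y=7 (Beta, w=55) cum 92  ← median
  y=9 (Delta, w=40) cum 132
⇒ y* = 7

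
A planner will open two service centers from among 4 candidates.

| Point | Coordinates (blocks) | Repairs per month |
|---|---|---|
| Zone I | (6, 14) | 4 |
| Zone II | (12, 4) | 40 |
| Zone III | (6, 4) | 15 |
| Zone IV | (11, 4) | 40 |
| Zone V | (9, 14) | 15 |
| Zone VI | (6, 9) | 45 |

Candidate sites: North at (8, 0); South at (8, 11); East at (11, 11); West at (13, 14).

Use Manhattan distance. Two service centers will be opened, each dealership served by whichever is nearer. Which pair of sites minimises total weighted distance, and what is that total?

{North, South}, total 950

Evaluate every pair (each demand assigned to the nearer of the two):
  {North, South}: total = 950
  {South, East}: total = 995
  {North, East}: total = 1112
  {East, West}: total = 1183
  {South, West}: total = 1235
  {North, West}: total = 1273
Best pair: {North, South} with total 950.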